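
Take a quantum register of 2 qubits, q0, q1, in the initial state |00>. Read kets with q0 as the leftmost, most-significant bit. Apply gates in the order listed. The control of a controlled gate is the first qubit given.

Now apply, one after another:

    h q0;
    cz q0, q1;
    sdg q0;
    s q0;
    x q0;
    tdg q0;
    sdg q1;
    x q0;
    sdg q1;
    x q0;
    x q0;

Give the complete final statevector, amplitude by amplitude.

The resulting statevector has amplitude -sqrt(2)*exp(3*I*pi/4)/2 on |00>, 0 on |01>, sqrt(2)/2 on |10>, 0 on |11>. Key observation: gates 10-11 undo each other exactly, leaving only the rest of the circuit to track.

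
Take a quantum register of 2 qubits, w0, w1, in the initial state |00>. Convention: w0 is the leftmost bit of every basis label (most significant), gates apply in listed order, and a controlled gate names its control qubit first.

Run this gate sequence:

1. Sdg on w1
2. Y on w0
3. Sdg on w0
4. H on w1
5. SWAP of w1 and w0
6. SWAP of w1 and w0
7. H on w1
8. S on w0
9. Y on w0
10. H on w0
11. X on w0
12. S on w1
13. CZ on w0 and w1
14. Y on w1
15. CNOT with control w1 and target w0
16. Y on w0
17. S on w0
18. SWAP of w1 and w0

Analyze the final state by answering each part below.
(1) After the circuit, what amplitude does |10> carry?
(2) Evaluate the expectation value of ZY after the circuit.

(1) The final state's coefficient on |10> equals sqrt(2)/2.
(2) In the final state, ZY has expectation 1.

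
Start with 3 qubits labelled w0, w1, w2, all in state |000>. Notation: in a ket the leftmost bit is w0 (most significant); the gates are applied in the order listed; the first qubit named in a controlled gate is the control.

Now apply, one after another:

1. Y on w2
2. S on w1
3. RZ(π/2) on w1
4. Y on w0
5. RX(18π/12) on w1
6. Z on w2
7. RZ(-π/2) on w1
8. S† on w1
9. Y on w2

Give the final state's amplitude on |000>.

The amplitude on |000> is 0.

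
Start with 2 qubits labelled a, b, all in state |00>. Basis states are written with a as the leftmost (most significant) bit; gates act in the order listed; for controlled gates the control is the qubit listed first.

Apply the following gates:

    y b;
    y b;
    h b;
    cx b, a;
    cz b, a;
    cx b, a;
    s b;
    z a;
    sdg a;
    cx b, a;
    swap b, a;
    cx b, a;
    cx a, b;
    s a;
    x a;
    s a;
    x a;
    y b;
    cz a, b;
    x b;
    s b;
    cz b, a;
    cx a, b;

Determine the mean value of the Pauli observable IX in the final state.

The expectation value of IX is -1.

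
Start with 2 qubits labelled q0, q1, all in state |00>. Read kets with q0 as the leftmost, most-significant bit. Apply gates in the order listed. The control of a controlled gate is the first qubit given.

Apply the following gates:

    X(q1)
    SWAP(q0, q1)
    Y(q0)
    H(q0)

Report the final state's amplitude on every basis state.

After the circuit, the state carries amplitude -sqrt(2)*I/2 on |00>, 0 on |01>, -sqrt(2)*I/2 on |10>, 0 on |11>.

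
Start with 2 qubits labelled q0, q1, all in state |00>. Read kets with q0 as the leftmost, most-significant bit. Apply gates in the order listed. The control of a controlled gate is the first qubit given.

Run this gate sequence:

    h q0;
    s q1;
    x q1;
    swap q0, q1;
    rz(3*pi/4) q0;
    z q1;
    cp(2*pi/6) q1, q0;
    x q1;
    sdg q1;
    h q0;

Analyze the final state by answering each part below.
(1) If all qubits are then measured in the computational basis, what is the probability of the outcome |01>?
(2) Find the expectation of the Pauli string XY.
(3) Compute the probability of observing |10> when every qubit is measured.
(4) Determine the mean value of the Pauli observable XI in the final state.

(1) Outcome |01> occurs with probability 1/4.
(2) In the final state, XY has expectation -1/2.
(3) The probability of measuring |10> is 1/4.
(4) In the final state, XI has expectation -1.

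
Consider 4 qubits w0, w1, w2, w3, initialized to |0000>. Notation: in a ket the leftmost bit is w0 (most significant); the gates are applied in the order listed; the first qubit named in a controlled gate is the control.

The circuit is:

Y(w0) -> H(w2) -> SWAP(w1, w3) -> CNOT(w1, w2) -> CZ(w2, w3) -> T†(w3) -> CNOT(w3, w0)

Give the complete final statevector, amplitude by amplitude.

The final amplitudes are sqrt(2)*I/2 on |1000>, sqrt(2)*I/2 on |1010>, and 0 on every other basis state.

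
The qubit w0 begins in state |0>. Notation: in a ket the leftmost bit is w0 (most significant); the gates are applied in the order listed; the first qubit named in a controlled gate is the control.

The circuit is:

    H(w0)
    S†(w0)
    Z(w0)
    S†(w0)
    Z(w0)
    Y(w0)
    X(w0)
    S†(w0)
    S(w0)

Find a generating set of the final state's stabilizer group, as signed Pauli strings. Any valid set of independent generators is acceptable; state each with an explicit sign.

One valid set of independent stabilizer generators is +X (any independent generating set of the same group is equally correct).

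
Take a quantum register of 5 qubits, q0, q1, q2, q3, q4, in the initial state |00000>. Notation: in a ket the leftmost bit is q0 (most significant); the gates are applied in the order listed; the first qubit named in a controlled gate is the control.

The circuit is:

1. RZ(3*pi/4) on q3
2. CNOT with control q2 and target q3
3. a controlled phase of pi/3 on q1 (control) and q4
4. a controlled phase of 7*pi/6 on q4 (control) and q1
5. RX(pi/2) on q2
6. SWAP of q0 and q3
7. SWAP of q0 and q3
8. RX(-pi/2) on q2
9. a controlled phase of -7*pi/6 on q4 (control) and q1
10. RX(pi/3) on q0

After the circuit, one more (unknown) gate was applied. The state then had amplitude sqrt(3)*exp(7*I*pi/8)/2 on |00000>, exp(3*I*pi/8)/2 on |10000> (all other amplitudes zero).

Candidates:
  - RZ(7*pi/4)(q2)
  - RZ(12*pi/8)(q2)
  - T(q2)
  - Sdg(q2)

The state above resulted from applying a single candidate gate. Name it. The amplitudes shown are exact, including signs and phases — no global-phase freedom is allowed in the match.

The unique candidate consistent with the amplitudes is RZ(12*pi/8)(q2). Key observation: steps 4-9 multiply out to the identity, so the circuit reduces to the remaining gates.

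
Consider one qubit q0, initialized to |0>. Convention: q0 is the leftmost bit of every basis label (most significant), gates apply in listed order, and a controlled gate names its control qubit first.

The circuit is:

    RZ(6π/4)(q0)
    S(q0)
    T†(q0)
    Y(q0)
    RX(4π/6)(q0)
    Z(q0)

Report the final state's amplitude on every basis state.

After the circuit, the state carries amplitude -sqrt(3)*exp(I*pi/4)/2 on |0>, exp(3*I*pi/4)/2 on |1>.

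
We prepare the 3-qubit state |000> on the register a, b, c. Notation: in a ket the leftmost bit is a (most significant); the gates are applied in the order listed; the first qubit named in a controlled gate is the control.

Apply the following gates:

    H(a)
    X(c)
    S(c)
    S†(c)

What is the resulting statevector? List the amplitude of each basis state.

After the circuit, the state carries amplitude sqrt(2)/2 on |001>, sqrt(2)/2 on |101>, and 0 on every other basis state. Key observation: gates 3-4 undo each other exactly, leaving only the rest of the circuit to track.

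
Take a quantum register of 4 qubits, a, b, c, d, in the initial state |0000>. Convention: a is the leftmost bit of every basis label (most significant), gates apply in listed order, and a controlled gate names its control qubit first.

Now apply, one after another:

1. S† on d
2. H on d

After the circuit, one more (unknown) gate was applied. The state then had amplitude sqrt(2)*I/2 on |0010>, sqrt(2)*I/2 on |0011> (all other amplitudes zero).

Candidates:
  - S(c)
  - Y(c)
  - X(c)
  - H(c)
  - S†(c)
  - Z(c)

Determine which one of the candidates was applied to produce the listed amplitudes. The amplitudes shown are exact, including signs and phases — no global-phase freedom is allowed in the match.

It was Y(c) that produced the state shown.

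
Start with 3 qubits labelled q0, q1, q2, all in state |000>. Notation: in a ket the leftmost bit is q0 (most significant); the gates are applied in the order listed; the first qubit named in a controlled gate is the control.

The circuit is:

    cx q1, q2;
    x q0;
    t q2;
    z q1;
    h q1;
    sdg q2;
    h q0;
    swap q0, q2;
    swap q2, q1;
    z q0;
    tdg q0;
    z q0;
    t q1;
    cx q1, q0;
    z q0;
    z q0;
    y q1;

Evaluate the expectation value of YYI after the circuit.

The observable YYI averages to sqrt(2)/2.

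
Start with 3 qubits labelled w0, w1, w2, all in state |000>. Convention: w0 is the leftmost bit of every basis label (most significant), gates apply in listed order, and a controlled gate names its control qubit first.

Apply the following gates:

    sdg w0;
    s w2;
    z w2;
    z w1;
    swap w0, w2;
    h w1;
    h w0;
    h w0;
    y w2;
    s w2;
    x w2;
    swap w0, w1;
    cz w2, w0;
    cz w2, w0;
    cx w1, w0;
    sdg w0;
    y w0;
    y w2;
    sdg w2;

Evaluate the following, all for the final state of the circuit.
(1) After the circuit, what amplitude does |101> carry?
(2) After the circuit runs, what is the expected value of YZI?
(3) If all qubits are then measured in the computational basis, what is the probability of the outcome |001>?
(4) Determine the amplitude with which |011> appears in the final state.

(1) The final state's coefficient on |101> equals -sqrt(2)*I/2. Key observation: the block from step 13 through step 14 cancels to the identity and can be dropped.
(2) The expectation value of YZI is -1.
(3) The probability of measuring |001> is 1/2.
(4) |011> carries amplitude 0 in the final state.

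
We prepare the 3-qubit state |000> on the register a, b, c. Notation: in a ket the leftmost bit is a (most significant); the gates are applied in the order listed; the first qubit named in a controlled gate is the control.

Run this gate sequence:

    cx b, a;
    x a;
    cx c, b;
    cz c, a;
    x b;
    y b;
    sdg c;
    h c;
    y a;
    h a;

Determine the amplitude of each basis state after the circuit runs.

The resulting statevector has amplitude -1/2 on |000>, -1/2 on |001>, 0 on |010>, 0 on |011>, -1/2 on |100>, -1/2 on |101>, 0 on |110>, 0 on |111>.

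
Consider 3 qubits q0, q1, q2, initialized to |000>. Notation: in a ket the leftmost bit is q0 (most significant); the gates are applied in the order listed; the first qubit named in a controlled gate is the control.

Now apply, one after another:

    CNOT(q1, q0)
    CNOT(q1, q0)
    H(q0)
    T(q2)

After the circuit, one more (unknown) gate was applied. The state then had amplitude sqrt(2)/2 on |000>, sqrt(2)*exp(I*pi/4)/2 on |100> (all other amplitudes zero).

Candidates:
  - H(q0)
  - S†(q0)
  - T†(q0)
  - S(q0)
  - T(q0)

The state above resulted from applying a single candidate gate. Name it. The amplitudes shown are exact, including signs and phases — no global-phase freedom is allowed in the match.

It was T(q0) that produced the state shown.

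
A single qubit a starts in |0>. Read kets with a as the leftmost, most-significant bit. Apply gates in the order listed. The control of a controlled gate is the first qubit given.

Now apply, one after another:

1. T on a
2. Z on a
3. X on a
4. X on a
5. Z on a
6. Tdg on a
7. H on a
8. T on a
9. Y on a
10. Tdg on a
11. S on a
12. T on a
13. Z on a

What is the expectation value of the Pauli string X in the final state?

In the final state, X has expectation sqrt(2)/2. Key observation: steps 3-4 multiply out to the identity, so the circuit reduces to the remaining gates.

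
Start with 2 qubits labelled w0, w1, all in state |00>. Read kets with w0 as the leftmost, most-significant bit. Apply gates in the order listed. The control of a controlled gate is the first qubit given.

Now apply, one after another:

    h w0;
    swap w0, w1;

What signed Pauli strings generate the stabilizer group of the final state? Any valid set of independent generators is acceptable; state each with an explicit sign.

One valid set of independent stabilizer generators is +IX, +ZI (any independent generating set of the same group is equally correct).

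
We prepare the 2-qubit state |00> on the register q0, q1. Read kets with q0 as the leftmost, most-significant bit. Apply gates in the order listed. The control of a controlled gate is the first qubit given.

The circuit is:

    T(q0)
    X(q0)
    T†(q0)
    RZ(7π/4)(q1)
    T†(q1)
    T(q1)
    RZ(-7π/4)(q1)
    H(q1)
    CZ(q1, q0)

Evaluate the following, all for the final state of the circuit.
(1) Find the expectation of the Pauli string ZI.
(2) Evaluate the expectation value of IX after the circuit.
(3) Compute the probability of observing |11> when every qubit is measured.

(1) In the final state, ZI has expectation -1. Key observation: the block from step 4 through step 7 cancels to the identity and can be dropped.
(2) In the final state, IX has expectation -1.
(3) Outcome |11> occurs with probability 1/2.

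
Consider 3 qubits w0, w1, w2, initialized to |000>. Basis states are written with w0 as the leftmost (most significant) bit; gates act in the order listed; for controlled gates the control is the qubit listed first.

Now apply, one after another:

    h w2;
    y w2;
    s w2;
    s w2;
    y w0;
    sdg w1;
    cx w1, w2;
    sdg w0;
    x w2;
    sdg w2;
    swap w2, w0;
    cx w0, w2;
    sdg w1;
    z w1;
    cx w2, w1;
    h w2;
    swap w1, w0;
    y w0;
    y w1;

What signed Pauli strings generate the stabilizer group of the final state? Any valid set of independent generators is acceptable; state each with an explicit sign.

The final state is stabilized by the group generated by +XYZ, +IZX, -ZZI; other independent generating sets are equally valid.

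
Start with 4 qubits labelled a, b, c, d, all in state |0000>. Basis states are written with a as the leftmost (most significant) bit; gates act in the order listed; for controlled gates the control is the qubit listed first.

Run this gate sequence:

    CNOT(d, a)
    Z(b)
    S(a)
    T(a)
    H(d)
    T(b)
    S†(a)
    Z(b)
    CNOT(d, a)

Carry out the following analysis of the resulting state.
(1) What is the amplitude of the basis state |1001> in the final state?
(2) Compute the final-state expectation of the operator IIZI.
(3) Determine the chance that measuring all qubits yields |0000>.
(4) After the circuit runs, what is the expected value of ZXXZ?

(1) The amplitude on |1001> is sqrt(2)/2.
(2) The expectation value of IIZI is 1.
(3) The probability of measuring |0000> is 1/2.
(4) The expectation value of ZXXZ is 0.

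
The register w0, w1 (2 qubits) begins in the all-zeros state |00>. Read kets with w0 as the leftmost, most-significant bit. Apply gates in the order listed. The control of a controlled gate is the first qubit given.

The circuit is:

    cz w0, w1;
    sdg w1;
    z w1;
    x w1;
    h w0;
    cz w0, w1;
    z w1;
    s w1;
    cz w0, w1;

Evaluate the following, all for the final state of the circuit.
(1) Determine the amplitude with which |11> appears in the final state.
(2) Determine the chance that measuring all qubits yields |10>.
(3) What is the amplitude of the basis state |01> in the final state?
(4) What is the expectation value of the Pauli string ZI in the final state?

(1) The final state's coefficient on |11> equals -sqrt(2)*I/2.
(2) Outcome |10> occurs with probability 0.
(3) |01> carries amplitude -sqrt(2)*I/2 in the final state.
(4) In the final state, ZI has expectation 0.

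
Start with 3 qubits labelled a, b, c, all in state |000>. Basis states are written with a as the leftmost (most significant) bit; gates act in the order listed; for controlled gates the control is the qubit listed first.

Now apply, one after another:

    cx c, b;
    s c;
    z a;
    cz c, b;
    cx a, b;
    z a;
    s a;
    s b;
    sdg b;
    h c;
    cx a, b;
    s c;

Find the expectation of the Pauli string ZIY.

In the final state, ZIY has expectation 1.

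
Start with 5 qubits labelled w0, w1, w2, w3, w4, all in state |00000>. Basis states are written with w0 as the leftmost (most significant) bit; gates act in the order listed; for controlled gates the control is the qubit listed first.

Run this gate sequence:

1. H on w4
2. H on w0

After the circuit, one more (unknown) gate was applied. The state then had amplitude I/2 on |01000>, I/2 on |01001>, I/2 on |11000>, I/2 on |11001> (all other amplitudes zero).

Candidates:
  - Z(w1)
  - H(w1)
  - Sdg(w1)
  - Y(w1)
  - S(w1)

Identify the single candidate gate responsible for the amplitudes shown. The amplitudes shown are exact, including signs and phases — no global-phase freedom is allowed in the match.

It was Y(w1) that produced the state shown.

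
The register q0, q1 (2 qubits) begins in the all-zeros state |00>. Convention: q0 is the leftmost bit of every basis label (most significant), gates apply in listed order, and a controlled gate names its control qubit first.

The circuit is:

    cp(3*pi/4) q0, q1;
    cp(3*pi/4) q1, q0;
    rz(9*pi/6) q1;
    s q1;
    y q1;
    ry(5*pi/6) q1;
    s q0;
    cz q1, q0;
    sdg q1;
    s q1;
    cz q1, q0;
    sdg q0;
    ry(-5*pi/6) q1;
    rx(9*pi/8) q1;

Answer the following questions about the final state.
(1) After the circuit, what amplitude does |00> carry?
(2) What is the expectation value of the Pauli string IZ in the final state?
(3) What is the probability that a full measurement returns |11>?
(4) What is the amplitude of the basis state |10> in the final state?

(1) The amplitude on |00> is -exp(I*pi/4)*cos(pi/16).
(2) The observable IZ averages to sqrt(sqrt(2) + 2)/2.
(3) Outcome |11> occurs with probability 0.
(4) |10> carries amplitude 0 in the final state.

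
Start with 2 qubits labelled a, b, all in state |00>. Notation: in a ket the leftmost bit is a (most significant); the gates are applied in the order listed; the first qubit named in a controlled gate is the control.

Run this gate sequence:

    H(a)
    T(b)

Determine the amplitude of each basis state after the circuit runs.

After the circuit, the state carries amplitude sqrt(2)/2 on |00>, 0 on |01>, sqrt(2)/2 on |10>, 0 on |11>.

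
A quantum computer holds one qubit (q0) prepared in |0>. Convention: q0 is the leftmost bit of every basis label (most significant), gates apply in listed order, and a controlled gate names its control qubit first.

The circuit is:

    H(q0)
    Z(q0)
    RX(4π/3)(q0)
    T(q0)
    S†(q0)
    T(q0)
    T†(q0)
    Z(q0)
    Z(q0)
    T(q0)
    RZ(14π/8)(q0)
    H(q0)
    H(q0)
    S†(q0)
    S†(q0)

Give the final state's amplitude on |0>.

|0> carries amplitude (sqrt(2) - sqrt(6)*I)*exp(I*pi/8)/4 in the final state.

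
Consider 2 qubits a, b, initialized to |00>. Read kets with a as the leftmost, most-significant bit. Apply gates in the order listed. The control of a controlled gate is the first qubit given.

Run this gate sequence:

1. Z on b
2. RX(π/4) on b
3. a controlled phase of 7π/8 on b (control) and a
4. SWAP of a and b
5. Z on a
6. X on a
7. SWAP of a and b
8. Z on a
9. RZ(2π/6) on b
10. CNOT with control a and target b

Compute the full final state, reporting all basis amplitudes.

The resulting statevector has amplitude sqrt(2 - sqrt(2))*exp(I*pi/3)/2 on |00>, sqrt(sqrt(2) + 2)*exp(I*pi/6)/2 on |01>, 0 on |10>, 0 on |11>.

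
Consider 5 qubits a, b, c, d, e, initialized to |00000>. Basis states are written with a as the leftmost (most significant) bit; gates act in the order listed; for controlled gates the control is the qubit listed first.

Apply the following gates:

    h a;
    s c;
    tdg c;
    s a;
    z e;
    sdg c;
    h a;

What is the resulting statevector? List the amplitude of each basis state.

The final amplitudes are 1/2 + I/2 on |00000>, 1/2 - I/2 on |10000>, and 0 on every other basis state.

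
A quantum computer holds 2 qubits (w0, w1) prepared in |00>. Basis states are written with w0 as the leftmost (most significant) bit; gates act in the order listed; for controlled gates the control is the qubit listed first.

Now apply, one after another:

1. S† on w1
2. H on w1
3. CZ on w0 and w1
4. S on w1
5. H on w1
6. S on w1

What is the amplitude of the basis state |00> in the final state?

|00> carries amplitude 1/2 + I/2 in the final state.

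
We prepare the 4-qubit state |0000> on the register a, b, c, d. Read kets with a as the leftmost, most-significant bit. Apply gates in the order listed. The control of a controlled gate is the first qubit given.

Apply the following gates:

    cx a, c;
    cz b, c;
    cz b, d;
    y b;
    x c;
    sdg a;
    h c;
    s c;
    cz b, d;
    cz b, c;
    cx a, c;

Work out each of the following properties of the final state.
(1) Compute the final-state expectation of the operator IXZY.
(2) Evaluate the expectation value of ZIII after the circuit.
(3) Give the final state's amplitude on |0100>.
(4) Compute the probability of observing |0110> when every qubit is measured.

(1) The observable IXZY averages to 0.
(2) The observable ZIII averages to 1.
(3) The amplitude on |0100> is sqrt(2)*I/2.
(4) The probability of measuring |0110> is 1/2.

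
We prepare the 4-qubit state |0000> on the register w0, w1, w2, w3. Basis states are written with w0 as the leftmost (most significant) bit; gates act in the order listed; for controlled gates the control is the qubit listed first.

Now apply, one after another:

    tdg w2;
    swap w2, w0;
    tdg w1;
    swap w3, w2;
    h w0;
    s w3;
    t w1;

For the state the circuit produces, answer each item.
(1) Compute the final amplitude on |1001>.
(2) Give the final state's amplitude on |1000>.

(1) The amplitude on |1001> is 0.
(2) The final state's coefficient on |1000> equals sqrt(2)/2.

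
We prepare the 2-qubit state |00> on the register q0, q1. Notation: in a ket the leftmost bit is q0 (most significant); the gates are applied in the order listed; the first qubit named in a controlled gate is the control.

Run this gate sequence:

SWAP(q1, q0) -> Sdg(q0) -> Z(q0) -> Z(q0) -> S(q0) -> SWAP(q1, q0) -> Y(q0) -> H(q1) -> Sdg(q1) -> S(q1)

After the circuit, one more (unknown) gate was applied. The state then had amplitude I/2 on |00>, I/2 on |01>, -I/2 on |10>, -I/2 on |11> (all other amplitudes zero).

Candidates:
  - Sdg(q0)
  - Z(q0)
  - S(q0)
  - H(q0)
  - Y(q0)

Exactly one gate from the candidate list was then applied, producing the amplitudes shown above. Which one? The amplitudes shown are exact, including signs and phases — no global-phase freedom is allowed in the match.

It was H(q0) that produced the state shown. Key observation: steps 1-6 multiply out to the identity, so the circuit reduces to the remaining gates.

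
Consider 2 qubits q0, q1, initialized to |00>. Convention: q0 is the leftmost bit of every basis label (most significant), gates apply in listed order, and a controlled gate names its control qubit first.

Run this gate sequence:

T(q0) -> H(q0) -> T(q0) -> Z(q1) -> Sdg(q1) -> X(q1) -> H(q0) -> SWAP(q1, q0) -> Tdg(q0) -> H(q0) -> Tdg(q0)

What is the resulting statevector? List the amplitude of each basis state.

The final amplitudes are sqrt(2)*(1 - exp(3*I*pi/4))/4 on |00>, sqrt(2)*(-1 - exp(3*I*pi/4))/4 on |01>, sqrt(2)*(exp(3*I*pi/4) + I)/4 on |10>, sqrt(2)*(-exp(3*I*pi/4) + I)/4 on |11>.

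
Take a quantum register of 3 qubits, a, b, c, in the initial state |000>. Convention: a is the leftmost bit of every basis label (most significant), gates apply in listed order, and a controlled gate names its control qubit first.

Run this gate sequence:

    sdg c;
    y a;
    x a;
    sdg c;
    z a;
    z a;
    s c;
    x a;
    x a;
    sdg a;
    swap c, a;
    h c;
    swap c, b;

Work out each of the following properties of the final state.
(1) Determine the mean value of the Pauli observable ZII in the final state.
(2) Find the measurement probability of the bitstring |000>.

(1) The observable ZII averages to 1.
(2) The probability of measuring |000> is 1/2.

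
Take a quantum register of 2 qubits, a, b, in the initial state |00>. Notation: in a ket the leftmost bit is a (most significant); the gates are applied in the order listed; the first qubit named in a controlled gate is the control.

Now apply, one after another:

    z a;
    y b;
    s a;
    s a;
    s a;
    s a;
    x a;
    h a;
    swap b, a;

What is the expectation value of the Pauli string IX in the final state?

In the final state, IX has expectation -1. Key observation: gates 3-6 undo each other exactly, leaving only the rest of the circuit to track.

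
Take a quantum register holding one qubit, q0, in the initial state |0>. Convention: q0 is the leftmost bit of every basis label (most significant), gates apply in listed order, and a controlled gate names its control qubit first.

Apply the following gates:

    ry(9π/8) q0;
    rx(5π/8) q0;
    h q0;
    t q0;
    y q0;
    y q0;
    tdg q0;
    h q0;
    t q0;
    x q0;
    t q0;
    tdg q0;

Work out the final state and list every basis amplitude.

The final amplitudes are I*exp(I*pi/4)*sin(5*pi/16)*cos(7*pi/16) + exp(I*pi/4)*sin(7*pi/16)*cos(5*pi/16) on |0>, -sqrt(sqrt(2) + 2)/4 + sqrt(2)/4 - I*sqrt(sqrt(2) + 2)/4 - sqrt(2)*I/4 on |1>. Key observation: the block from step 3 through step 8 cancels to the identity and can be dropped.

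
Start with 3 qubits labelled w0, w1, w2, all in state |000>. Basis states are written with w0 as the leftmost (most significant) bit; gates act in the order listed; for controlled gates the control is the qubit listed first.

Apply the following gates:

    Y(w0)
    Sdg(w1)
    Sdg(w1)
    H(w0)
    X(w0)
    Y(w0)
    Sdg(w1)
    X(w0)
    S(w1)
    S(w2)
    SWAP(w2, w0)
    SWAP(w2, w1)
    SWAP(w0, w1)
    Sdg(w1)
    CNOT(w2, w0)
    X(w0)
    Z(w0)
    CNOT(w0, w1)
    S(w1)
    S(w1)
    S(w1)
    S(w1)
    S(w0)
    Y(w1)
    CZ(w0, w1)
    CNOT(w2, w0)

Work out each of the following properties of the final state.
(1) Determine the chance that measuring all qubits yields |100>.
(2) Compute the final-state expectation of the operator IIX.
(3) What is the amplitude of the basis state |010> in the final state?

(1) Outcome |100> occurs with probability 1/2. Key observation: the block from step 19 through step 22 cancels to the identity and can be dropped.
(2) In the final state, IIX has expectation 0.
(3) The final state's coefficient on |010> equals sqrt(2)*I/2.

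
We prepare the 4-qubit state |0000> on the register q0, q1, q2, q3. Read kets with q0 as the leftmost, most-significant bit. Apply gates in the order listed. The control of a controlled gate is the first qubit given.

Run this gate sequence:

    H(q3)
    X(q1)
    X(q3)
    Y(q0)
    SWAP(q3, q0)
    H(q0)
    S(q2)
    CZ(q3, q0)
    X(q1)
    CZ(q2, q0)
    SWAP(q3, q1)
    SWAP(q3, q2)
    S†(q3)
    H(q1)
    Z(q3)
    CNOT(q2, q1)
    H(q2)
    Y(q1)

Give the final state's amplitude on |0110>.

The final state's coefficient on |0110> equals -1/2.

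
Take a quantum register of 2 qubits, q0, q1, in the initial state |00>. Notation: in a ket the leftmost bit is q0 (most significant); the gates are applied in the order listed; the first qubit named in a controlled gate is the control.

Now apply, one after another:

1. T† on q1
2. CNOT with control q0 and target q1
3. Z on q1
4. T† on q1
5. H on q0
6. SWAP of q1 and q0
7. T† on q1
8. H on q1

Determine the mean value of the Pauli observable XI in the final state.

The observable XI averages to 0.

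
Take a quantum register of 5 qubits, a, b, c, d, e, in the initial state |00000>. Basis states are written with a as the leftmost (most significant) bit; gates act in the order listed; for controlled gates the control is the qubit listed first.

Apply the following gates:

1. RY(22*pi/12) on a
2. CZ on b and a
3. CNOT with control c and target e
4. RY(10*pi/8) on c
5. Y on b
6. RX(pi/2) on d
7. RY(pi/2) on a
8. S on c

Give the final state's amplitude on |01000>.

The amplitude on |01000> is I*sqrt(12 - 6*sqrt(2))/8.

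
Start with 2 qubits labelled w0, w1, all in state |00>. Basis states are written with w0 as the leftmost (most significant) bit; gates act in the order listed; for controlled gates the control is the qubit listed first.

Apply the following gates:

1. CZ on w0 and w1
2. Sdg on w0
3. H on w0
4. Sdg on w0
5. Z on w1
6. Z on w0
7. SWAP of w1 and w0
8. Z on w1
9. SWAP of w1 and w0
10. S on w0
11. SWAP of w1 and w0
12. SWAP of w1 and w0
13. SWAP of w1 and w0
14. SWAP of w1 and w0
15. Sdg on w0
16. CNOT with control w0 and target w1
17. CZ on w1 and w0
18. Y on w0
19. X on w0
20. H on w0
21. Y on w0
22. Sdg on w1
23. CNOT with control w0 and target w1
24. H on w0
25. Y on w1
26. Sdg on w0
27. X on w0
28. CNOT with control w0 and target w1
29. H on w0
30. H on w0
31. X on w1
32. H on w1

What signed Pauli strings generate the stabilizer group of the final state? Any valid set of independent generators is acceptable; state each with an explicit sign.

The final state is stabilized by the group generated by -YI, -IX; other independent generating sets are equally valid. Key observation: gates 10-15 undo each other exactly, leaving only the rest of the circuit to track.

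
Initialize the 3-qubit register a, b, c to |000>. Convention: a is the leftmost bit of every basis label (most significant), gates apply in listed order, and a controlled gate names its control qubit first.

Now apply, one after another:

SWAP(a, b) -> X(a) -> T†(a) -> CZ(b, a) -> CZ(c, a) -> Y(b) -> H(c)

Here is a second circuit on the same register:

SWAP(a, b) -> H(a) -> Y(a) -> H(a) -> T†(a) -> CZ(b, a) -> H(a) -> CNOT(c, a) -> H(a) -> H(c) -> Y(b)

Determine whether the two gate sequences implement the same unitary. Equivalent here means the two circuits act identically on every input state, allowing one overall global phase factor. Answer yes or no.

No — the two circuits implement different unitaries, even allowing a global phase.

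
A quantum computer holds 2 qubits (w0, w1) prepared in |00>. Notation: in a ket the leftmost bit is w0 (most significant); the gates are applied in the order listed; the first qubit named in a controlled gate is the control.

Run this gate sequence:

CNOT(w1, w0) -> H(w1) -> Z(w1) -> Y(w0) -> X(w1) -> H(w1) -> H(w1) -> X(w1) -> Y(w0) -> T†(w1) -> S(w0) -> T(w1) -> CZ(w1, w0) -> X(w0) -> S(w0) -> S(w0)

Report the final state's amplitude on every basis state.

After the circuit, the state carries amplitude 0 on |00>, 0 on |01>, -sqrt(2)/2 on |10>, sqrt(2)/2 on |11>. Key observation: gates 4-9 undo each other exactly, leaving only the rest of the circuit to track.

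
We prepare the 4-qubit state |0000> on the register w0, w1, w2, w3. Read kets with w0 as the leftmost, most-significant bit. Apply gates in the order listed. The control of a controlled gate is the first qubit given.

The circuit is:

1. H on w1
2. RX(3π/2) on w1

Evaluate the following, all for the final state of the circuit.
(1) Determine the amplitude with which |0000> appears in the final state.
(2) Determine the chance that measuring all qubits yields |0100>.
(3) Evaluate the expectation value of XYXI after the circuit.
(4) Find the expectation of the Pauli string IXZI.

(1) The amplitude on |0000> is -1/2 - I/2.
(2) The probability of measuring |0100> is 1/2.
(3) In the final state, XYXI has expectation 0.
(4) In the final state, IXZI has expectation 1.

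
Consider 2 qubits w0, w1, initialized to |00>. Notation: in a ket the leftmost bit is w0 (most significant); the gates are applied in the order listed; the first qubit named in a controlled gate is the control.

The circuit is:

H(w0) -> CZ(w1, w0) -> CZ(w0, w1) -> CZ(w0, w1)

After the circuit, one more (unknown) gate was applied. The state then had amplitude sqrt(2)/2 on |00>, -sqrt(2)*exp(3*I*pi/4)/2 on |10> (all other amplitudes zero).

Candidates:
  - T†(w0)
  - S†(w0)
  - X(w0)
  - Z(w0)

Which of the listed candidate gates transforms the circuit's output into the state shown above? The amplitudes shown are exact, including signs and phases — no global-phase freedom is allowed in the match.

The applied gate was T†(w0). Key observation: the block from step 3 through step 4 cancels to the identity and can be dropped.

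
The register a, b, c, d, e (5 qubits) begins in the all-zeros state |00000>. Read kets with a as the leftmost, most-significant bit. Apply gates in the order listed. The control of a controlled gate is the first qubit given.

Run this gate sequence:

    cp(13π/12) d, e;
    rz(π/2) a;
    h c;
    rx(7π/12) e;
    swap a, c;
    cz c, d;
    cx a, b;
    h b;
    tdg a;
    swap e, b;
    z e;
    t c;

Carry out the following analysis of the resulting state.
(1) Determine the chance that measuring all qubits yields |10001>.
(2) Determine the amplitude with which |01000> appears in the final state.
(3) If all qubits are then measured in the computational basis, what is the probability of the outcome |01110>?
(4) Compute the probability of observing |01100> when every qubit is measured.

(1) Outcome |10001> occurs with probability -sqrt(6)/32 + sqrt(2)/32 + 1/8.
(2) |01000> carries amplitude (-sqrt(sqrt(2) + 2)/8 - sqrt(6 - 3*sqrt(2))/8)*exp(I*pi/4) in the final state.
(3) Outcome |01110> occurs with probability 0.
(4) Outcome |01100> occurs with probability 0.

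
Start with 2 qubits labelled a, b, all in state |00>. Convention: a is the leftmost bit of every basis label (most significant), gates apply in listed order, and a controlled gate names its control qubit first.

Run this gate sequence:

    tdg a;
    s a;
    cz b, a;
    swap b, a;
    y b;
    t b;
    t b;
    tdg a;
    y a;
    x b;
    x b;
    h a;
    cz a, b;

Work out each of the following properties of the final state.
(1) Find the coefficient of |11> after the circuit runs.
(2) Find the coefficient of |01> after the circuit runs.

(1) |11> carries amplitude -sqrt(2)*I/2 in the final state.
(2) The final state's coefficient on |01> equals -sqrt(2)*I/2.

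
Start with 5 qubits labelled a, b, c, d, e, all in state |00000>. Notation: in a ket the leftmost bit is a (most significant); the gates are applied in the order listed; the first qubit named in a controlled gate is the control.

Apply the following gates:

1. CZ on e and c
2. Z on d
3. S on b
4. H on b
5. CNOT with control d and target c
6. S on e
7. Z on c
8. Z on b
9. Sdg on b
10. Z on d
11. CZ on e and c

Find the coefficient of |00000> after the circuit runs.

The amplitude on |00000> is sqrt(2)/2.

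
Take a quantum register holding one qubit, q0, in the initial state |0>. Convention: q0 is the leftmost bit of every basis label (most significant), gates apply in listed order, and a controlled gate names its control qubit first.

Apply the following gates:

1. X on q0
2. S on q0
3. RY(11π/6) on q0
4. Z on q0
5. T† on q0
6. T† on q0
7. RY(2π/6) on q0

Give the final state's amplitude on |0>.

|0> carries amplitude (1 - I)*(-sqrt(6) + sqrt(2)*(1 - 2*I))/8 in the final state.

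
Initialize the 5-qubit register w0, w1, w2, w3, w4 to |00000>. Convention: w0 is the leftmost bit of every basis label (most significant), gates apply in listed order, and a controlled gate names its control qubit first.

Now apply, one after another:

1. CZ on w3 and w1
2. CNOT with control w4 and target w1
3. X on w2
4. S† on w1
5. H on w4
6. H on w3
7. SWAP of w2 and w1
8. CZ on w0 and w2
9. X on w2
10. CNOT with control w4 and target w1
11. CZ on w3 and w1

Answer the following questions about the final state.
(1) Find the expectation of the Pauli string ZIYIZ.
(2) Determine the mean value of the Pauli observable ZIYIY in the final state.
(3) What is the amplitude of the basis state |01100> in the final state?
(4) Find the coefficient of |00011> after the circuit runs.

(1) The expectation value of ZIYIZ is 0.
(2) The expectation value of ZIYIY is 0.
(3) The final state's coefficient on |01100> equals 1/2.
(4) The amplitude on |00011> is 0.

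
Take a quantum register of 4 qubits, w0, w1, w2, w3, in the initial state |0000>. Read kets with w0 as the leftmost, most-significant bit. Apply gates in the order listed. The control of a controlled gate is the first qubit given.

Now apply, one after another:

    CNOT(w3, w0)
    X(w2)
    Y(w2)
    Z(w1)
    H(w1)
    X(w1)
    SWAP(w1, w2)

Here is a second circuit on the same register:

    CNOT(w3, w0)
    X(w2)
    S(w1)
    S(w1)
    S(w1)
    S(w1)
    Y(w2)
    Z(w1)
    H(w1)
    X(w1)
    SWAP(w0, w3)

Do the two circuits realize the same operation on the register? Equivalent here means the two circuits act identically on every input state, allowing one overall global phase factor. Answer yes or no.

No, they are not equivalent — no single phase factor reconciles the two unitaries.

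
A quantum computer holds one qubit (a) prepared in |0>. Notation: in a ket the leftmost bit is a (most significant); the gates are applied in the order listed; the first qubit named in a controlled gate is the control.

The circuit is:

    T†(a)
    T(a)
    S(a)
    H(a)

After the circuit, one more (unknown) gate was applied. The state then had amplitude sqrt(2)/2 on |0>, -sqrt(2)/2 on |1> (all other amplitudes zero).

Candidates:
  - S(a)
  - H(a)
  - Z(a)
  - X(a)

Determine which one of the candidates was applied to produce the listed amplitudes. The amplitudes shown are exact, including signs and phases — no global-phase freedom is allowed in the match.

The unique candidate consistent with the amplitudes is Z(a).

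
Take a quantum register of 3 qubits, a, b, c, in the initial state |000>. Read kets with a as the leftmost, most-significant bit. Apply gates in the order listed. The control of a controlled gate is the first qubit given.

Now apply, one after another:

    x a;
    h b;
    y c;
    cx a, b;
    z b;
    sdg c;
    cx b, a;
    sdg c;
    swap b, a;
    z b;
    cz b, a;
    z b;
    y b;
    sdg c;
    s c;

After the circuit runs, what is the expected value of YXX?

In the final state, YXX has expectation 0.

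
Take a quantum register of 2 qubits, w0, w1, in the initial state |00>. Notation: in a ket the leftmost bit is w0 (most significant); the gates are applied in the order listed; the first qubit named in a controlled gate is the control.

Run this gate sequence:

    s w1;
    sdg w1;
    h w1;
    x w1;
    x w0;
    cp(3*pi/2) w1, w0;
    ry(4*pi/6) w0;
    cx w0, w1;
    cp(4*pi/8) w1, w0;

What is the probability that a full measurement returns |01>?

The probability of measuring |01> is 3/8.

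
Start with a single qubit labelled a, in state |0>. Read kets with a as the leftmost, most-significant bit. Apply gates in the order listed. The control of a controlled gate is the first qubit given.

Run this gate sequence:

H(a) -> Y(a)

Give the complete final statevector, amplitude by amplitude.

After the circuit, the state carries amplitude -sqrt(2)*I/2 on |0>, sqrt(2)*I/2 on |1>.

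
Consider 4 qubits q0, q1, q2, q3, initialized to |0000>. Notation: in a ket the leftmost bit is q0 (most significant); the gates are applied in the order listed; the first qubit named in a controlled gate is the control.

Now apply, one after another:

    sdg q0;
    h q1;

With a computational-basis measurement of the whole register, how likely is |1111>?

Outcome |1111> occurs with probability 0.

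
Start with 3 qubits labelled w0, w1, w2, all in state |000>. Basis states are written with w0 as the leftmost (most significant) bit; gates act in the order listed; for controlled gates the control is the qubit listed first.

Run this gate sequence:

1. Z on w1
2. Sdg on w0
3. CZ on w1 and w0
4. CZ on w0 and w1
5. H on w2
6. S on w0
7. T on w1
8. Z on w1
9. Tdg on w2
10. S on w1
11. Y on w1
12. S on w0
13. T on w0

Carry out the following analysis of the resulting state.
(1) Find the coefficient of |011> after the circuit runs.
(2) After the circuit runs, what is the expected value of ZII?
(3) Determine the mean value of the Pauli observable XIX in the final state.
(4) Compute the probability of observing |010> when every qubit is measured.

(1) |011> carries amplitude sqrt(2)*exp(I*pi/4)/2 in the final state.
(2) The observable ZII averages to 1.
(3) The expectation value of XIX is 0.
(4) The probability of measuring |010> is 1/2.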